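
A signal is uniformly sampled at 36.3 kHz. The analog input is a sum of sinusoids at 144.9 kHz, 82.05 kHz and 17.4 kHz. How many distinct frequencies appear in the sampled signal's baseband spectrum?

fs/2 = 18.15 kHz.
144.9 kHz mod fs = 36 kHz.
36 kHz > fs/2 = 18.15 kHz, folds to fs − 36 kHz = 0.3 kHz.
82.05 kHz mod fs = 9.45 kHz.
9.45 kHz ≤ fs/2 = 18.15 kHz, appears at 9.45 kHz.
17.4 kHz ≤ fs/2 = 18.15 kHz, passes unchanged.
Distinct values: {0.3 kHz, 9.45 kHz, 17.4 kHz} → 3.

3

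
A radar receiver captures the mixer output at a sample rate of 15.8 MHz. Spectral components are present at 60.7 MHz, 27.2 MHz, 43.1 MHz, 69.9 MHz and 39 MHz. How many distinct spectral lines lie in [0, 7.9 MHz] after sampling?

fs/2 = 7.9 MHz.
60.7 MHz mod fs = 13.3 MHz.
13.3 MHz > fs/2 = 7.9 MHz, folds to fs − 13.3 MHz = 2.5 MHz.
27.2 MHz mod fs = 11.4 MHz.
11.4 MHz > fs/2 = 7.9 MHz, folds to fs − 11.4 MHz = 4.4 MHz.
43.1 MHz mod fs = 11.5 MHz.
11.5 MHz > fs/2 = 7.9 MHz, folds to fs − 11.5 MHz = 4.3 MHz.
69.9 MHz mod fs = 6.7 MHz.
6.7 MHz ≤ fs/2 = 7.9 MHz, appears at 6.7 MHz.
39 MHz mod fs = 7.4 MHz.
7.4 MHz ≤ fs/2 = 7.9 MHz, appears at 7.4 MHz.
Distinct values: {2.5 MHz, 4.3 MHz, 4.4 MHz, 6.7 MHz, 7.4 MHz} → 5.

5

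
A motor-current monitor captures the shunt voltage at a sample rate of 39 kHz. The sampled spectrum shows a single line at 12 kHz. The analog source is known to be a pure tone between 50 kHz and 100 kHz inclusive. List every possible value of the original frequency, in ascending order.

51 kHz, 66 kHz, 90 kHz

Frequencies that alias to 12 kHz are k·fs ± 12 kHz for integer k ≥ 0.
k=0: 12 kHz.
k=1: 27 kHz, 51 kHz.
k=2: 66 kHz, 90 kHz.
k=3: 105 kHz, 129 kHz.
Within [50 kHz, 100 kHz]: 51 kHz, 66 kHz, 90 kHz.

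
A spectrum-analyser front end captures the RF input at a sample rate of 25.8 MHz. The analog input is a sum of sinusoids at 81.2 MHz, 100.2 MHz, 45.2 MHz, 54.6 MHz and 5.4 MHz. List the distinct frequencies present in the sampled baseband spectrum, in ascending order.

3 MHz, 3.8 MHz, 5.4 MHz, 6.4 MHz

fs/2 = 12.9 MHz.
81.2 MHz mod fs = 3.8 MHz.
3.8 MHz ≤ fs/2 = 12.9 MHz, appears at 3.8 MHz.
100.2 MHz mod fs = 22.8 MHz.
22.8 MHz > fs/2 = 12.9 MHz, folds to fs − 22.8 MHz = 3 MHz.
45.2 MHz mod fs = 19.4 MHz.
19.4 MHz > fs/2 = 12.9 MHz, folds to fs − 19.4 MHz = 6.4 MHz.
54.6 MHz mod fs = 3 MHz.
3 MHz ≤ fs/2 = 12.9 MHz, appears at 3 MHz.
5.4 MHz ≤ fs/2 = 12.9 MHz, passes unchanged.
Distinct values: {3 MHz, 3.8 MHz, 5.4 MHz, 6.4 MHz}.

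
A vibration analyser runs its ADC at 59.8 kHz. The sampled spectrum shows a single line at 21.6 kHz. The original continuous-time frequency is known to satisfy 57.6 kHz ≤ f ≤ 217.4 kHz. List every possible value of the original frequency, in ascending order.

Frequencies that alias to 21.6 kHz are k·fs ± 21.6 kHz for integer k ≥ 0.
k=0: 21.6 kHz.
k=1: 38.2 kHz, 81.4 kHz.
k=2: 98 kHz, 141.2 kHz.
k=3: 157.8 kHz, 201 kHz.
k=4: 217.6 kHz, 260.8 kHz.
Within [57.6 kHz, 217.4 kHz]: 81.4 kHz, 98 kHz, 141.2 kHz, 157.8 kHz, 201 kHz.

81.4 kHz, 98 kHz, 141.2 kHz, 157.8 kHz, 201 kHz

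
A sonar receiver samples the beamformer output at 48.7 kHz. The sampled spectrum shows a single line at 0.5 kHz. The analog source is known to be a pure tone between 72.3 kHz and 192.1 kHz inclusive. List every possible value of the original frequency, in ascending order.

Frequencies that alias to 0.5 kHz are k·fs ± 0.5 kHz for integer k ≥ 0.
k=0: 0.5 kHz.
k=1: 48.2 kHz, 49.2 kHz.
k=2: 96.9 kHz, 97.9 kHz.
k=3: 145.6 kHz, 146.6 kHz.
k=4: 194.3 kHz, 195.3 kHz.
Within [72.3 kHz, 192.1 kHz]: 96.9 kHz, 97.9 kHz, 145.6 kHz, 146.6 kHz.

96.9 kHz, 97.9 kHz, 145.6 kHz, 146.6 kHz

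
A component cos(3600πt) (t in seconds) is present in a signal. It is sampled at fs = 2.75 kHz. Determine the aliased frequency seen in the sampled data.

0.95 kHz

ω = 3600π rad/s → f = ω/(2π) = 1800 Hz = 1.8 kHz.
1.8 kHz > fs/2 = 1.375 kHz, folds to fs − 1.8 kHz = 0.95 kHz.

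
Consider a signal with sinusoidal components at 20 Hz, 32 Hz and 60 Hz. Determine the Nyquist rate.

Highest-frequency component: 60 Hz.
Nyquist rate = 2 × 60 Hz = 120 Hz.

120 Hz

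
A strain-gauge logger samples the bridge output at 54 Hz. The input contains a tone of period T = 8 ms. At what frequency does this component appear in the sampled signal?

17 Hz

T = 8 ms → f = 1/T = 125 Hz.
125 Hz mod fs = 17 Hz.
17 Hz ≤ fs/2 = 27 Hz, appears at 17 Hz.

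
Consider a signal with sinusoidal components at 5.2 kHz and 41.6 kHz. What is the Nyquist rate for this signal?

Highest-frequency component: 41.6 kHz.
Nyquist rate = 2 × 41.6 kHz = 83.2 kHz.

83.2 kHz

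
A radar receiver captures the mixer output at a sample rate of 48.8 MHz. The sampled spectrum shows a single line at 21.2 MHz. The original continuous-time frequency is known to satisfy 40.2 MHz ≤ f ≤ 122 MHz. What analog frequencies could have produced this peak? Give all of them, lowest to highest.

70 MHz, 76.4 MHz, 118.8 MHz

Frequencies that alias to 21.2 MHz are k·fs ± 21.2 MHz for integer k ≥ 0.
k=0: 21.2 MHz.
k=1: 27.6 MHz, 70 MHz.
k=2: 76.4 MHz, 118.8 MHz.
k=3: 125.2 MHz, 167.6 MHz.
Within [40.2 MHz, 122 MHz]: 70 MHz, 76.4 MHz, 118.8 MHz.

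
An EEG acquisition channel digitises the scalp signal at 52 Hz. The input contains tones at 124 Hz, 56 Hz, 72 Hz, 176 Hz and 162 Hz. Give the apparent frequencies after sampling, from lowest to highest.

fs/2 = 26 Hz.
124 Hz mod fs = 20 Hz.
20 Hz ≤ fs/2 = 26 Hz, appears at 20 Hz.
56 Hz mod fs = 4 Hz.
4 Hz ≤ fs/2 = 26 Hz, appears at 4 Hz.
72 Hz mod fs = 20 Hz.
20 Hz ≤ fs/2 = 26 Hz, appears at 20 Hz.
176 Hz mod fs = 20 Hz.
20 Hz ≤ fs/2 = 26 Hz, appears at 20 Hz.
162 Hz mod fs = 6 Hz.
6 Hz ≤ fs/2 = 26 Hz, appears at 6 Hz.
Distinct values: {4 Hz, 6 Hz, 20 Hz}.

4 Hz, 6 Hz, 20 Hz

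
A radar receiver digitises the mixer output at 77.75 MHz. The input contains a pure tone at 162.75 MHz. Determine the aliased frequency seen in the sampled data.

162.75 MHz mod fs = 7.25 MHz.
7.25 MHz ≤ fs/2 = 38.875 MHz, appears at 7.25 MHz.

7.25 MHz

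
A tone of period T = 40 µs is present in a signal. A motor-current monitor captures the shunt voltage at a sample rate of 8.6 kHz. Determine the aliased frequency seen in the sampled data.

T = 40 µs → f = 1/T = 25 kHz.
25 kHz mod fs = 7.8 kHz.
7.8 kHz > fs/2 = 4.3 kHz, folds to fs − 7.8 kHz = 0.8 kHz.

0.8 kHz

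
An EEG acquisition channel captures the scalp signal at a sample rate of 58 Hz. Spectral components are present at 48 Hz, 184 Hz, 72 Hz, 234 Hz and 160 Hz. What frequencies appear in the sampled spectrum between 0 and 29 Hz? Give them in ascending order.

2 Hz, 10 Hz, 14 Hz

fs/2 = 29 Hz.
48 Hz > fs/2 = 29 Hz, folds to fs − 48 Hz = 10 Hz.
184 Hz mod fs = 10 Hz.
10 Hz ≤ fs/2 = 29 Hz, appears at 10 Hz.
72 Hz mod fs = 14 Hz.
14 Hz ≤ fs/2 = 29 Hz, appears at 14 Hz.
234 Hz mod fs = 2 Hz.
2 Hz ≤ fs/2 = 29 Hz, appears at 2 Hz.
160 Hz mod fs = 44 Hz.
44 Hz > fs/2 = 29 Hz, folds to fs − 44 Hz = 14 Hz.
Distinct values: {2 Hz, 10 Hz, 14 Hz}.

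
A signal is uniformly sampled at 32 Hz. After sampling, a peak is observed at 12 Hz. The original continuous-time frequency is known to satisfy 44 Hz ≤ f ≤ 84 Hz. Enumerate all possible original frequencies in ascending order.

Frequencies that alias to 12 Hz are k·fs ± 12 Hz for integer k ≥ 0.
k=0: 12 Hz.
k=1: 20 Hz, 44 Hz.
k=2: 52 Hz, 76 Hz.
k=3: 84 Hz, 108 Hz.
k=4: 116 Hz, 140 Hz.
Within [44 Hz, 84 Hz]: 44 Hz, 52 Hz, 76 Hz, 84 Hz.

44 Hz, 52 Hz, 76 Hz, 84 Hz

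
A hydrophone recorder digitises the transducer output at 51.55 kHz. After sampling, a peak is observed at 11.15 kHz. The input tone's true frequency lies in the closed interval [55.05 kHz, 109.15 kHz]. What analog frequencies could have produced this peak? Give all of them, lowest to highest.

62.7 kHz, 91.95 kHz

Frequencies that alias to 11.15 kHz are k·fs ± 11.15 kHz for integer k ≥ 0.
k=0: 11.15 kHz.
k=1: 40.4 kHz, 62.7 kHz.
k=2: 91.95 kHz, 114.25 kHz.
k=3: 143.5 kHz, 165.8 kHz.
Within [55.05 kHz, 109.15 kHz]: 62.7 kHz, 91.95 kHz.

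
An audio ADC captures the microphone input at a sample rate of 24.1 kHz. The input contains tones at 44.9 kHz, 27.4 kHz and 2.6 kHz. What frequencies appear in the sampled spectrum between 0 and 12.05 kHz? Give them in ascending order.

fs/2 = 12.05 kHz.
44.9 kHz mod fs = 20.8 kHz.
20.8 kHz > fs/2 = 12.05 kHz, folds to fs − 20.8 kHz = 3.3 kHz.
27.4 kHz mod fs = 3.3 kHz.
3.3 kHz ≤ fs/2 = 12.05 kHz, appears at 3.3 kHz.
2.6 kHz ≤ fs/2 = 12.05 kHz, passes unchanged.
Distinct values: {2.6 kHz, 3.3 kHz}.

2.6 kHz, 3.3 kHz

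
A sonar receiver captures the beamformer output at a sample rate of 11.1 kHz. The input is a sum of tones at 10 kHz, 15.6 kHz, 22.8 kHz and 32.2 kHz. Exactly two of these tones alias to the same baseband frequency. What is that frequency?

fs/2 = 5.55 kHz.
10 kHz > fs/2 = 5.55 kHz, folds to fs − 10 kHz = 1.1 kHz.
15.6 kHz mod fs = 4.5 kHz.
4.5 kHz ≤ fs/2 = 5.55 kHz, appears at 4.5 kHz.
22.8 kHz mod fs = 0.6 kHz.
0.6 kHz ≤ fs/2 = 5.55 kHz, appears at 0.6 kHz.
32.2 kHz mod fs = 10 kHz.
10 kHz > fs/2 = 5.55 kHz, folds to fs − 10 kHz = 1.1 kHz.
10 kHz and 32.2 kHz both map to 1.1 kHz.

1.1 kHz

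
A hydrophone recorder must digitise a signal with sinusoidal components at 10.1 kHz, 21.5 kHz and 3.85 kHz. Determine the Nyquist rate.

Highest-frequency component: 21.5 kHz.
Nyquist rate = 2 × 21.5 kHz = 43 kHz.

43 kHz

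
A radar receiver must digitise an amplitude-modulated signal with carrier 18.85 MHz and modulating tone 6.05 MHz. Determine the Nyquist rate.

AM sidebands sit at fc ± fm = 12.8 MHz and 24.9 MHz.
Highest-frequency component: 24.9 MHz.
Nyquist rate = 2 × 24.9 MHz = 49.8 MHz.

49.8 MHz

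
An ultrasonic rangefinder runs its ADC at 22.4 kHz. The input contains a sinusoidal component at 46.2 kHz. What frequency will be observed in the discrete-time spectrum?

1.4 kHz

46.2 kHz mod fs = 1.4 kHz.
1.4 kHz ≤ fs/2 = 11.2 kHz, appears at 1.4 kHz.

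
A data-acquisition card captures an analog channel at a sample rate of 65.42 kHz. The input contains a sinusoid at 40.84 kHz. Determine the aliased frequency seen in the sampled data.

40.84 kHz > fs/2 = 32.71 kHz, folds to fs − 40.84 kHz = 24.58 kHz.

24.58 kHz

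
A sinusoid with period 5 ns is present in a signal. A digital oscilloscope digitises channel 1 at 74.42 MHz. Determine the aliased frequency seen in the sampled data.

23.26 MHz

T = 5 ns → f = 1/T = 200 MHz.
200 MHz mod fs = 51.16 MHz.
51.16 MHz > fs/2 = 37.21 MHz, folds to fs − 51.16 MHz = 23.26 MHz.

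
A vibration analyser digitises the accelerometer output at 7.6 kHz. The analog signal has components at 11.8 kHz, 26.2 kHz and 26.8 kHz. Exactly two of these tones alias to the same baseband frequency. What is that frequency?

3.4 kHz

fs/2 = 3.8 kHz.
11.8 kHz mod fs = 4.2 kHz.
4.2 kHz > fs/2 = 3.8 kHz, folds to fs − 4.2 kHz = 3.4 kHz.
26.2 kHz mod fs = 3.4 kHz.
3.4 kHz ≤ fs/2 = 3.8 kHz, appears at 3.4 kHz.
26.8 kHz mod fs = 4 kHz.
4 kHz > fs/2 = 3.8 kHz, folds to fs − 4 kHz = 3.6 kHz.
11.8 kHz and 26.2 kHz both map to 3.4 kHz.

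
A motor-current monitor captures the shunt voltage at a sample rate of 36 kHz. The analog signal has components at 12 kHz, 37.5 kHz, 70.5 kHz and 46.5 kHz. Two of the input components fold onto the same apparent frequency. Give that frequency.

fs/2 = 18 kHz.
12 kHz ≤ fs/2 = 18 kHz, passes unchanged.
37.5 kHz mod fs = 1.5 kHz.
1.5 kHz ≤ fs/2 = 18 kHz, appears at 1.5 kHz.
70.5 kHz mod fs = 34.5 kHz.
34.5 kHz > fs/2 = 18 kHz, folds to fs − 34.5 kHz = 1.5 kHz.
46.5 kHz mod fs = 10.5 kHz.
10.5 kHz ≤ fs/2 = 18 kHz, appears at 10.5 kHz.
37.5 kHz and 70.5 kHz both map to 1.5 kHz.

1.5 kHz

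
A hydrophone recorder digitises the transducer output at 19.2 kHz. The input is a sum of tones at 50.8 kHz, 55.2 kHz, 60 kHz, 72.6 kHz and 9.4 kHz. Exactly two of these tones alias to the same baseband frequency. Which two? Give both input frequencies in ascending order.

fs/2 = 9.6 kHz.
50.8 kHz mod fs = 12.4 kHz.
12.4 kHz > fs/2 = 9.6 kHz, folds to fs − 12.4 kHz = 6.8 kHz.
55.2 kHz mod fs = 16.8 kHz.
16.8 kHz > fs/2 = 9.6 kHz, folds to fs − 16.8 kHz = 2.4 kHz.
60 kHz mod fs = 2.4 kHz.
2.4 kHz ≤ fs/2 = 9.6 kHz, appears at 2.4 kHz.
72.6 kHz mod fs = 15 kHz.
15 kHz > fs/2 = 9.6 kHz, folds to fs − 15 kHz = 4.2 kHz.
9.4 kHz ≤ fs/2 = 9.6 kHz, passes unchanged.
55.2 kHz and 60 kHz both map to 2.4 kHz.

55.2 kHz, 60 kHz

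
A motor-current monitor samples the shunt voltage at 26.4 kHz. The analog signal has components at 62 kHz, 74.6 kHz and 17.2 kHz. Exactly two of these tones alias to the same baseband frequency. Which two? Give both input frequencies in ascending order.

fs/2 = 13.2 kHz.
62 kHz mod fs = 9.2 kHz.
9.2 kHz ≤ fs/2 = 13.2 kHz, appears at 9.2 kHz.
74.6 kHz mod fs = 21.8 kHz.
21.8 kHz > fs/2 = 13.2 kHz, folds to fs − 21.8 kHz = 4.6 kHz.
17.2 kHz > fs/2 = 13.2 kHz, folds to fs − 17.2 kHz = 9.2 kHz.
17.2 kHz and 62 kHz both map to 9.2 kHz.

17.2 kHz, 62 kHz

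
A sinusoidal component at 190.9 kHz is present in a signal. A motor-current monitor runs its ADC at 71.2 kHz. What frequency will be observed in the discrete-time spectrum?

190.9 kHz mod fs = 48.5 kHz.
48.5 kHz > fs/2 = 35.6 kHz, folds to fs − 48.5 kHz = 22.7 kHz.

22.7 kHz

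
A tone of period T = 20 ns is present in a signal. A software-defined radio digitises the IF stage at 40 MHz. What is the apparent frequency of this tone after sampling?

10 MHz

T = 20 ns → f = 1/T = 50 MHz.
50 MHz mod fs = 10 MHz.
10 MHz ≤ fs/2 = 20 MHz, appears at 10 MHz.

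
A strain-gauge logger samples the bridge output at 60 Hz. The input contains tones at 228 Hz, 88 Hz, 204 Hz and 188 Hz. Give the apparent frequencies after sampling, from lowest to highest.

fs/2 = 30 Hz.
228 Hz mod fs = 48 Hz.
48 Hz > fs/2 = 30 Hz, folds to fs − 48 Hz = 12 Hz.
88 Hz mod fs = 28 Hz.
28 Hz ≤ fs/2 = 30 Hz, appears at 28 Hz.
204 Hz mod fs = 24 Hz.
24 Hz ≤ fs/2 = 30 Hz, appears at 24 Hz.
188 Hz mod fs = 8 Hz.
8 Hz ≤ fs/2 = 30 Hz, appears at 8 Hz.
Distinct values: {8 Hz, 12 Hz, 24 Hz, 28 Hz}.

8 Hz, 12 Hz, 24 Hz, 28 Hz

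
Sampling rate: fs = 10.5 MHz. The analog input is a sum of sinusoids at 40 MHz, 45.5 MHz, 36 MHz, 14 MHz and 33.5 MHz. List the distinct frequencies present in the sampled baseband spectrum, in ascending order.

2 MHz, 3.5 MHz, 4.5 MHz

fs/2 = 5.25 MHz.
40 MHz mod fs = 8.5 MHz.
8.5 MHz > fs/2 = 5.25 MHz, folds to fs − 8.5 MHz = 2 MHz.
45.5 MHz mod fs = 3.5 MHz.
3.5 MHz ≤ fs/2 = 5.25 MHz, appears at 3.5 MHz.
36 MHz mod fs = 4.5 MHz.
4.5 MHz ≤ fs/2 = 5.25 MHz, appears at 4.5 MHz.
14 MHz mod fs = 3.5 MHz.
3.5 MHz ≤ fs/2 = 5.25 MHz, appears at 3.5 MHz.
33.5 MHz mod fs = 2 MHz.
2 MHz ≤ fs/2 = 5.25 MHz, appears at 2 MHz.
Distinct values: {2 MHz, 3.5 MHz, 4.5 MHz}.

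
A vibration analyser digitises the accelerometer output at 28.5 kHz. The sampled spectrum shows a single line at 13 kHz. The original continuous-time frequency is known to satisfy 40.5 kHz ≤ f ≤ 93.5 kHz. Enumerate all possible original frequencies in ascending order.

41.5 kHz, 44 kHz, 70 kHz, 72.5 kHz

Frequencies that alias to 13 kHz are k·fs ± 13 kHz for integer k ≥ 0.
k=0: 13 kHz.
k=1: 15.5 kHz, 41.5 kHz.
k=2: 44 kHz, 70 kHz.
k=3: 72.5 kHz, 98.5 kHz.
k=4: 101 kHz, 127 kHz.
Within [40.5 kHz, 93.5 kHz]: 41.5 kHz, 44 kHz, 70 kHz, 72.5 kHz.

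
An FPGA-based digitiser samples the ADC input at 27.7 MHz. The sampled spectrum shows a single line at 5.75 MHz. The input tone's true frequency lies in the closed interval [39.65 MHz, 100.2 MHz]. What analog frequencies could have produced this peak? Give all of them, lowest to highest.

Frequencies that alias to 5.75 MHz are k·fs ± 5.75 MHz for integer k ≥ 0.
k=0: 5.75 MHz.
k=1: 21.95 MHz, 33.45 MHz.
k=2: 49.65 MHz, 61.15 MHz.
k=3: 77.35 MHz, 88.85 MHz.
k=4: 105.05 MHz, 116.55 MHz.
Within [39.65 MHz, 100.2 MHz]: 49.65 MHz, 61.15 MHz, 77.35 MHz, 88.85 MHz.

49.65 MHz, 61.15 MHz, 77.35 MHz, 88.85 MHz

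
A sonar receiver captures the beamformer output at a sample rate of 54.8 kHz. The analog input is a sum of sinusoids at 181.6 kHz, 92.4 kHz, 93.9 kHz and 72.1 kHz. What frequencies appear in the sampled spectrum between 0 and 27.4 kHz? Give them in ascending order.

fs/2 = 27.4 kHz.
181.6 kHz mod fs = 17.2 kHz.
17.2 kHz ≤ fs/2 = 27.4 kHz, appears at 17.2 kHz.
92.4 kHz mod fs = 37.6 kHz.
37.6 kHz > fs/2 = 27.4 kHz, folds to fs − 37.6 kHz = 17.2 kHz.
93.9 kHz mod fs = 39.1 kHz.
39.1 kHz > fs/2 = 27.4 kHz, folds to fs − 39.1 kHz = 15.7 kHz.
72.1 kHz mod fs = 17.3 kHz.
17.3 kHz ≤ fs/2 = 27.4 kHz, appears at 17.3 kHz.
Distinct values: {15.7 kHz, 17.2 kHz, 17.3 kHz}.

15.7 kHz, 17.2 kHz, 17.3 kHz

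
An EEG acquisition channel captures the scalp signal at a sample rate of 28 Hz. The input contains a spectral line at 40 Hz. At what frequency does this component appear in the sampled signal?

12 Hz

40 Hz mod fs = 12 Hz.
12 Hz ≤ fs/2 = 14 Hz, appears at 12 Hz.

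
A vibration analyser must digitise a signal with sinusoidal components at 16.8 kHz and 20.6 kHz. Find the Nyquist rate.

41.2 kHz

Highest-frequency component: 20.6 kHz.
Nyquist rate = 2 × 20.6 kHz = 41.2 kHz.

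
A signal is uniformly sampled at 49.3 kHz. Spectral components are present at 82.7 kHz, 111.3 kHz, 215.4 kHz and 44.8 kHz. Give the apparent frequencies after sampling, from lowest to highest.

4.5 kHz, 12.7 kHz, 15.9 kHz, 18.2 kHz

fs/2 = 24.65 kHz.
82.7 kHz mod fs = 33.4 kHz.
33.4 kHz > fs/2 = 24.65 kHz, folds to fs − 33.4 kHz = 15.9 kHz.
111.3 kHz mod fs = 12.7 kHz.
12.7 kHz ≤ fs/2 = 24.65 kHz, appears at 12.7 kHz.
215.4 kHz mod fs = 18.2 kHz.
18.2 kHz ≤ fs/2 = 24.65 kHz, appears at 18.2 kHz.
44.8 kHz > fs/2 = 24.65 kHz, folds to fs − 44.8 kHz = 4.5 kHz.
Distinct values: {4.5 kHz, 12.7 kHz, 15.9 kHz, 18.2 kHz}.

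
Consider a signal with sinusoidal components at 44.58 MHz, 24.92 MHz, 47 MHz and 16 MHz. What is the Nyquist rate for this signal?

94 MHz

Highest-frequency component: 47 MHz.
Nyquist rate = 2 × 47 MHz = 94 MHz.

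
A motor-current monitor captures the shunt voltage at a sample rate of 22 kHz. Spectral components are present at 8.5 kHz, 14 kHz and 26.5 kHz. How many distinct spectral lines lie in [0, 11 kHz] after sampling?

fs/2 = 11 kHz.
8.5 kHz ≤ fs/2 = 11 kHz, passes unchanged.
14 kHz > fs/2 = 11 kHz, folds to fs − 14 kHz = 8 kHz.
26.5 kHz mod fs = 4.5 kHz.
4.5 kHz ≤ fs/2 = 11 kHz, appears at 4.5 kHz.
Distinct values: {4.5 kHz, 8 kHz, 8.5 kHz} → 3.

3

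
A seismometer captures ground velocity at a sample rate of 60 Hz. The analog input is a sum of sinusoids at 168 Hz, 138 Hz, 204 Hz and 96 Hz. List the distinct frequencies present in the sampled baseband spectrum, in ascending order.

fs/2 = 30 Hz.
168 Hz mod fs = 48 Hz.
48 Hz > fs/2 = 30 Hz, folds to fs − 48 Hz = 12 Hz.
138 Hz mod fs = 18 Hz.
18 Hz ≤ fs/2 = 30 Hz, appears at 18 Hz.
204 Hz mod fs = 24 Hz.
24 Hz ≤ fs/2 = 30 Hz, appears at 24 Hz.
96 Hz mod fs = 36 Hz.
36 Hz > fs/2 = 30 Hz, folds to fs − 36 Hz = 24 Hz.
Distinct values: {12 Hz, 18 Hz, 24 Hz}.

12 Hz, 18 Hz, 24 Hz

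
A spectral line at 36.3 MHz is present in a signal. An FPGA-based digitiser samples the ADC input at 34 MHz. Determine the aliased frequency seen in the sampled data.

36.3 MHz mod fs = 2.3 MHz.
2.3 MHz ≤ fs/2 = 17 MHz, appears at 2.3 MHz.

2.3 MHz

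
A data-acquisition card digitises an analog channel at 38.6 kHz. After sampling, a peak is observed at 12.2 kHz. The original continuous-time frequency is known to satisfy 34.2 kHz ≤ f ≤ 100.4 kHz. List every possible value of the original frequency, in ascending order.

50.8 kHz, 65 kHz, 89.4 kHz

Frequencies that alias to 12.2 kHz are k·fs ± 12.2 kHz for integer k ≥ 0.
k=0: 12.2 kHz.
k=1: 26.4 kHz, 50.8 kHz.
k=2: 65 kHz, 89.4 kHz.
k=3: 103.6 kHz, 128 kHz.
Within [34.2 kHz, 100.4 kHz]: 50.8 kHz, 65 kHz, 89.4 kHz.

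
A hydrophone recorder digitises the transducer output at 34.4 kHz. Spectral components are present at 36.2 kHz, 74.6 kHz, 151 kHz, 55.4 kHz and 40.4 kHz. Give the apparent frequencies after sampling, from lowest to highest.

1.8 kHz, 5.8 kHz, 6 kHz, 13.4 kHz

fs/2 = 17.2 kHz.
36.2 kHz mod fs = 1.8 kHz.
1.8 kHz ≤ fs/2 = 17.2 kHz, appears at 1.8 kHz.
74.6 kHz mod fs = 5.8 kHz.
5.8 kHz ≤ fs/2 = 17.2 kHz, appears at 5.8 kHz.
151 kHz mod fs = 13.4 kHz.
13.4 kHz ≤ fs/2 = 17.2 kHz, appears at 13.4 kHz.
55.4 kHz mod fs = 21 kHz.
21 kHz > fs/2 = 17.2 kHz, folds to fs − 21 kHz = 13.4 kHz.
40.4 kHz mod fs = 6 kHz.
6 kHz ≤ fs/2 = 17.2 kHz, appears at 6 kHz.
Distinct values: {1.8 kHz, 5.8 kHz, 6 kHz, 13.4 kHz}.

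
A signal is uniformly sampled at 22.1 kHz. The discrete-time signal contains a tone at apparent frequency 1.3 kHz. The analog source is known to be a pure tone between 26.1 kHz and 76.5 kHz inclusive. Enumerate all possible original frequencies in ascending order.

Frequencies that alias to 1.3 kHz are k·fs ± 1.3 kHz for integer k ≥ 0.
k=0: 1.3 kHz.
k=1: 20.8 kHz, 23.4 kHz.
k=2: 42.9 kHz, 45.5 kHz.
k=3: 65 kHz, 67.6 kHz.
k=4: 87.1 kHz, 89.7 kHz.
Within [26.1 kHz, 76.5 kHz]: 42.9 kHz, 45.5 kHz, 65 kHz, 67.6 kHz.

42.9 kHz, 45.5 kHz, 65 kHz, 67.6 kHz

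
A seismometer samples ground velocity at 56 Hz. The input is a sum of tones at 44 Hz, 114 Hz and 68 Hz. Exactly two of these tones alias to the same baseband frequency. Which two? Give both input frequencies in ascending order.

fs/2 = 28 Hz.
44 Hz > fs/2 = 28 Hz, folds to fs − 44 Hz = 12 Hz.
114 Hz mod fs = 2 Hz.
2 Hz ≤ fs/2 = 28 Hz, appears at 2 Hz.
68 Hz mod fs = 12 Hz.
12 Hz ≤ fs/2 = 28 Hz, appears at 12 Hz.
44 Hz and 68 Hz both map to 12 Hz.

44 Hz, 68 Hz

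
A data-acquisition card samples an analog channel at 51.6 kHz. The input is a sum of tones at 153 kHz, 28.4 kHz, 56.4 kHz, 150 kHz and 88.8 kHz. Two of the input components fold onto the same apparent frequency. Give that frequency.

4.8 kHz

fs/2 = 25.8 kHz.
153 kHz mod fs = 49.8 kHz.
49.8 kHz > fs/2 = 25.8 kHz, folds to fs − 49.8 kHz = 1.8 kHz.
28.4 kHz > fs/2 = 25.8 kHz, folds to fs − 28.4 kHz = 23.2 kHz.
56.4 kHz mod fs = 4.8 kHz.
4.8 kHz ≤ fs/2 = 25.8 kHz, appears at 4.8 kHz.
150 kHz mod fs = 46.8 kHz.
46.8 kHz > fs/2 = 25.8 kHz, folds to fs − 46.8 kHz = 4.8 kHz.
88.8 kHz mod fs = 37.2 kHz.
37.2 kHz > fs/2 = 25.8 kHz, folds to fs − 37.2 kHz = 14.4 kHz.
56.4 kHz and 150 kHz both map to 4.8 kHz.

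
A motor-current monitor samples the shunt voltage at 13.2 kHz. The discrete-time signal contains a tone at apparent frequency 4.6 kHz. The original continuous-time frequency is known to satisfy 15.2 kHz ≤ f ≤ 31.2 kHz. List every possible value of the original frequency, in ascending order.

17.8 kHz, 21.8 kHz, 31 kHz

Frequencies that alias to 4.6 kHz are k·fs ± 4.6 kHz for integer k ≥ 0.
k=0: 4.6 kHz.
k=1: 8.6 kHz, 17.8 kHz.
k=2: 21.8 kHz, 31 kHz.
k=3: 35 kHz, 44.2 kHz.
Within [15.2 kHz, 31.2 kHz]: 17.8 kHz, 21.8 kHz, 31 kHz.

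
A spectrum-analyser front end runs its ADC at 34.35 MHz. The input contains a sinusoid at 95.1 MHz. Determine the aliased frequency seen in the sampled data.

7.95 MHz

95.1 MHz mod fs = 26.4 MHz.
26.4 MHz > fs/2 = 17.175 MHz, folds to fs − 26.4 MHz = 7.95 MHz.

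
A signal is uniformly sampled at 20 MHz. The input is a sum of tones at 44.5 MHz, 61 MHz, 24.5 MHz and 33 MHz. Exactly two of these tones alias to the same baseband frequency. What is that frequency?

fs/2 = 10 MHz.
44.5 MHz mod fs = 4.5 MHz.
4.5 MHz ≤ fs/2 = 10 MHz, appears at 4.5 MHz.
61 MHz mod fs = 1 MHz.
1 MHz ≤ fs/2 = 10 MHz, appears at 1 MHz.
24.5 MHz mod fs = 4.5 MHz.
4.5 MHz ≤ fs/2 = 10 MHz, appears at 4.5 MHz.
33 MHz mod fs = 13 MHz.
13 MHz > fs/2 = 10 MHz, folds to fs − 13 MHz = 7 MHz.
24.5 MHz and 44.5 MHz both map to 4.5 MHz.

4.5 MHz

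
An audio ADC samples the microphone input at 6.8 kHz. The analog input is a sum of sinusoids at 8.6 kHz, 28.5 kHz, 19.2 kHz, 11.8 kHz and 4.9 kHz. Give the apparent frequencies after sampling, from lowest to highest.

fs/2 = 3.4 kHz.
8.6 kHz mod fs = 1.8 kHz.
1.8 kHz ≤ fs/2 = 3.4 kHz, appears at 1.8 kHz.
28.5 kHz mod fs = 1.3 kHz.
1.3 kHz ≤ fs/2 = 3.4 kHz, appears at 1.3 kHz.
19.2 kHz mod fs = 5.6 kHz.
5.6 kHz > fs/2 = 3.4 kHz, folds to fs − 5.6 kHz = 1.2 kHz.
11.8 kHz mod fs = 5 kHz.
5 kHz > fs/2 = 3.4 kHz, folds to fs − 5 kHz = 1.8 kHz.
4.9 kHz > fs/2 = 3.4 kHz, folds to fs − 4.9 kHz = 1.9 kHz.
Distinct values: {1.2 kHz, 1.3 kHz, 1.8 kHz, 1.9 kHz}.

1.2 kHz, 1.3 kHz, 1.8 kHz, 1.9 kHz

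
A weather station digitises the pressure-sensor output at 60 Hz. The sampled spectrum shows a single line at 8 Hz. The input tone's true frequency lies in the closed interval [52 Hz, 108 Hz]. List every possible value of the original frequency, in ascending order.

52 Hz, 68 Hz

Frequencies that alias to 8 Hz are k·fs ± 8 Hz for integer k ≥ 0.
k=0: 8 Hz.
k=1: 52 Hz, 68 Hz.
k=2: 112 Hz, 128 Hz.
Within [52 Hz, 108 Hz]: 52 Hz, 68 Hz.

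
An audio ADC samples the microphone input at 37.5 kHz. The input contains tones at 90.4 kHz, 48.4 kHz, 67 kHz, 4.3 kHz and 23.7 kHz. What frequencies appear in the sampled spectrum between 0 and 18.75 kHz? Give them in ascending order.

fs/2 = 18.75 kHz.
90.4 kHz mod fs = 15.4 kHz.
15.4 kHz ≤ fs/2 = 18.75 kHz, appears at 15.4 kHz.
48.4 kHz mod fs = 10.9 kHz.
10.9 kHz ≤ fs/2 = 18.75 kHz, appears at 10.9 kHz.
67 kHz mod fs = 29.5 kHz.
29.5 kHz > fs/2 = 18.75 kHz, folds to fs − 29.5 kHz = 8 kHz.
4.3 kHz ≤ fs/2 = 18.75 kHz, passes unchanged.
23.7 kHz > fs/2 = 18.75 kHz, folds to fs − 23.7 kHz = 13.8 kHz.
Distinct values: {4.3 kHz, 8 kHz, 10.9 kHz, 13.8 kHz, 15.4 kHz}.

4.3 kHz, 8 kHz, 10.9 kHz, 13.8 kHz, 15.4 kHz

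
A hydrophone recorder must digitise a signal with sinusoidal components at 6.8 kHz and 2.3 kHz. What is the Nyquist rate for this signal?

Highest-frequency component: 6.8 kHz.
Nyquist rate = 2 × 6.8 kHz = 13.6 kHz.

13.6 kHz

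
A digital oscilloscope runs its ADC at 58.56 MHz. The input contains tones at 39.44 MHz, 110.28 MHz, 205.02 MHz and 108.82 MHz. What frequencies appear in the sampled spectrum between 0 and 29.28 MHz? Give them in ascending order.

6.84 MHz, 8.3 MHz, 19.12 MHz, 29.22 MHz

fs/2 = 29.28 MHz.
39.44 MHz > fs/2 = 29.28 MHz, folds to fs − 39.44 MHz = 19.12 MHz.
110.28 MHz mod fs = 51.72 MHz.
51.72 MHz > fs/2 = 29.28 MHz, folds to fs − 51.72 MHz = 6.84 MHz.
205.02 MHz mod fs = 29.34 MHz.
29.34 MHz > fs/2 = 29.28 MHz, folds to fs − 29.34 MHz = 29.22 MHz.
108.82 MHz mod fs = 50.26 MHz.
50.26 MHz > fs/2 = 29.28 MHz, folds to fs − 50.26 MHz = 8.3 MHz.
Distinct values: {6.84 MHz, 8.3 MHz, 19.12 MHz, 29.22 MHz}.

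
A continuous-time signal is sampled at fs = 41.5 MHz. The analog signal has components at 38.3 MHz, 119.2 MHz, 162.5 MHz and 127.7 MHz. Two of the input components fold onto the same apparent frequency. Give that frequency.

3.2 MHz

fs/2 = 20.75 MHz.
38.3 MHz > fs/2 = 20.75 MHz, folds to fs − 38.3 MHz = 3.2 MHz.
119.2 MHz mod fs = 36.2 MHz.
36.2 MHz > fs/2 = 20.75 MHz, folds to fs − 36.2 MHz = 5.3 MHz.
162.5 MHz mod fs = 38 MHz.
38 MHz > fs/2 = 20.75 MHz, folds to fs − 38 MHz = 3.5 MHz.
127.7 MHz mod fs = 3.2 MHz.
3.2 MHz ≤ fs/2 = 20.75 MHz, appears at 3.2 MHz.
38.3 MHz and 127.7 MHz both map to 3.2 MHz.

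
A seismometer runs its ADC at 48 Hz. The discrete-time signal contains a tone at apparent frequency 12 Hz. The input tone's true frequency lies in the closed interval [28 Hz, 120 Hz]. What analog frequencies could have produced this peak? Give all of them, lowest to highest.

36 Hz, 60 Hz, 84 Hz, 108 Hz

Frequencies that alias to 12 Hz are k·fs ± 12 Hz for integer k ≥ 0.
k=0: 12 Hz.
k=1: 36 Hz, 60 Hz.
k=2: 84 Hz, 108 Hz.
k=3: 132 Hz, 156 Hz.
Within [28 Hz, 120 Hz]: 36 Hz, 60 Hz, 84 Hz, 108 Hz.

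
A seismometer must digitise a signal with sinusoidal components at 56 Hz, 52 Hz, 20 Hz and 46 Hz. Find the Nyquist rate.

112 Hz

Highest-frequency component: 56 Hz.
Nyquist rate = 2 × 56 Hz = 112 Hz.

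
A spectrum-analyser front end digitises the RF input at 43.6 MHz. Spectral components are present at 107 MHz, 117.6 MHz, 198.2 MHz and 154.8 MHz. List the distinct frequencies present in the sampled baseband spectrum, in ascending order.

13.2 MHz, 19.6 MHz, 19.8 MHz

fs/2 = 21.8 MHz.
107 MHz mod fs = 19.8 MHz.
19.8 MHz ≤ fs/2 = 21.8 MHz, appears at 19.8 MHz.
117.6 MHz mod fs = 30.4 MHz.
30.4 MHz > fs/2 = 21.8 MHz, folds to fs − 30.4 MHz = 13.2 MHz.
198.2 MHz mod fs = 23.8 MHz.
23.8 MHz > fs/2 = 21.8 MHz, folds to fs − 23.8 MHz = 19.8 MHz.
154.8 MHz mod fs = 24 MHz.
24 MHz > fs/2 = 21.8 MHz, folds to fs − 24 MHz = 19.6 MHz.
Distinct values: {13.2 MHz, 19.6 MHz, 19.8 MHz}.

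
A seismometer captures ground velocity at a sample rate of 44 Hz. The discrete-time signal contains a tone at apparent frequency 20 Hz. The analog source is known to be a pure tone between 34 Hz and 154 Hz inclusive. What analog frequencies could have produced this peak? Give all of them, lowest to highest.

Frequencies that alias to 20 Hz are k·fs ± 20 Hz for integer k ≥ 0.
k=0: 20 Hz.
k=1: 24 Hz, 64 Hz.
k=2: 68 Hz, 108 Hz.
k=3: 112 Hz, 152 Hz.
k=4: 156 Hz, 196 Hz.
Within [34 Hz, 154 Hz]: 64 Hz, 68 Hz, 108 Hz, 112 Hz, 152 Hz.

64 Hz, 68 Hz, 108 Hz, 112 Hz, 152 Hz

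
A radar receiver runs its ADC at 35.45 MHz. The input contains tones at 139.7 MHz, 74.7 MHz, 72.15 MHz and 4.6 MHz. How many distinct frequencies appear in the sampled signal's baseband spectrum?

4

fs/2 = 17.725 MHz.
139.7 MHz mod fs = 33.35 MHz.
33.35 MHz > fs/2 = 17.725 MHz, folds to fs − 33.35 MHz = 2.1 MHz.
74.7 MHz mod fs = 3.8 MHz.
3.8 MHz ≤ fs/2 = 17.725 MHz, appears at 3.8 MHz.
72.15 MHz mod fs = 1.25 MHz.
1.25 MHz ≤ fs/2 = 17.725 MHz, appears at 1.25 MHz.
4.6 MHz ≤ fs/2 = 17.725 MHz, passes unchanged.
Distinct values: {1.25 MHz, 2.1 MHz, 3.8 MHz, 4.6 MHz} → 4.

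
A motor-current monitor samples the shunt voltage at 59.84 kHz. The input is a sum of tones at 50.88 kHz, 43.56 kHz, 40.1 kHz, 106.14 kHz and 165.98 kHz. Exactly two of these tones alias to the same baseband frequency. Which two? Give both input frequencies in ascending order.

106.14 kHz, 165.98 kHz

fs/2 = 29.92 kHz.
50.88 kHz > fs/2 = 29.92 kHz, folds to fs − 50.88 kHz = 8.96 kHz.
43.56 kHz > fs/2 = 29.92 kHz, folds to fs − 43.56 kHz = 16.28 kHz.
40.1 kHz > fs/2 = 29.92 kHz, folds to fs − 40.1 kHz = 19.74 kHz.
106.14 kHz mod fs = 46.3 kHz.
46.3 kHz > fs/2 = 29.92 kHz, folds to fs − 46.3 kHz = 13.54 kHz.
165.98 kHz mod fs = 46.3 kHz.
46.3 kHz > fs/2 = 29.92 kHz, folds to fs − 46.3 kHz = 13.54 kHz.
106.14 kHz and 165.98 kHz both map to 13.54 kHz.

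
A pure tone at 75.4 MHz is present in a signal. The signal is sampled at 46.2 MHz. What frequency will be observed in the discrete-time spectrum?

75.4 MHz mod fs = 29.2 MHz.
29.2 MHz > fs/2 = 23.1 MHz, folds to fs − 29.2 MHz = 17 MHz.

17 MHz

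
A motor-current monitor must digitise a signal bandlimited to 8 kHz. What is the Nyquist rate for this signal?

16 kHz

Nyquist rate = 2 × 8 kHz = 16 kHz.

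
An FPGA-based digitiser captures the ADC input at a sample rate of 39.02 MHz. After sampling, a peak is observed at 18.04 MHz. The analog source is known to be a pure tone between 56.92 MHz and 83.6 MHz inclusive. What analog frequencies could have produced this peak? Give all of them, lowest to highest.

Frequencies that alias to 18.04 MHz are k·fs ± 18.04 MHz for integer k ≥ 0.
k=0: 18.04 MHz.
k=1: 20.98 MHz, 57.06 MHz.
k=2: 60 MHz, 96.08 MHz.
k=3: 99.02 MHz, 135.1 MHz.
Within [56.92 MHz, 83.6 MHz]: 57.06 MHz, 60 MHz.

57.06 MHz, 60 MHz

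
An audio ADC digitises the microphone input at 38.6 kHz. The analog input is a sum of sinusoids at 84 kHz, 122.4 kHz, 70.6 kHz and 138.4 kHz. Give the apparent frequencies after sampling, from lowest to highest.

6.6 kHz, 6.8 kHz, 16 kHz

fs/2 = 19.3 kHz.
84 kHz mod fs = 6.8 kHz.
6.8 kHz ≤ fs/2 = 19.3 kHz, appears at 6.8 kHz.
122.4 kHz mod fs = 6.6 kHz.
6.6 kHz ≤ fs/2 = 19.3 kHz, appears at 6.6 kHz.
70.6 kHz mod fs = 32 kHz.
32 kHz > fs/2 = 19.3 kHz, folds to fs − 32 kHz = 6.6 kHz.
138.4 kHz mod fs = 22.6 kHz.
22.6 kHz > fs/2 = 19.3 kHz, folds to fs − 22.6 kHz = 16 kHz.
Distinct values: {6.6 kHz, 6.8 kHz, 16 kHz}.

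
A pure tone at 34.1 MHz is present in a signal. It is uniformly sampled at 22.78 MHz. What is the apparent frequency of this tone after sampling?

34.1 MHz mod fs = 11.32 MHz.
11.32 MHz ≤ fs/2 = 11.39 MHz, appears at 11.32 MHz.

11.32 MHz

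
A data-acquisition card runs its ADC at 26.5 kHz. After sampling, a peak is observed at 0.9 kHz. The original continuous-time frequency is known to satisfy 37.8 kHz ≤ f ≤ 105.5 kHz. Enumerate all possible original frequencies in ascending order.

Frequencies that alias to 0.9 kHz are k·fs ± 0.9 kHz for integer k ≥ 0.
k=0: 0.9 kHz.
k=1: 25.6 kHz, 27.4 kHz.
k=2: 52.1 kHz, 53.9 kHz.
k=3: 78.6 kHz, 80.4 kHz.
k=4: 105.1 kHz, 106.9 kHz.
k=5: 131.6 kHz, 133.4 kHz.
Within [37.8 kHz, 105.5 kHz]: 52.1 kHz, 53.9 kHz, 78.6 kHz, 80.4 kHz, 105.1 kHz.

52.1 kHz, 53.9 kHz, 78.6 kHz, 80.4 kHz, 105.1 kHz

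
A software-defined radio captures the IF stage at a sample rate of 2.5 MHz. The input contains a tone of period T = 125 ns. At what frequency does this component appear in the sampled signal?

T = 125 ns → f = 1/T = 8 MHz.
8 MHz mod fs = 0.5 MHz.
0.5 MHz ≤ fs/2 = 1.25 MHz, appears at 0.5 MHz.

0.5 MHz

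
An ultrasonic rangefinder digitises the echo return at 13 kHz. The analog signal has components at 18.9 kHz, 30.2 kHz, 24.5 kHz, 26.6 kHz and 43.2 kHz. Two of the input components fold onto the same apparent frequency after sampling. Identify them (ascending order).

30.2 kHz, 43.2 kHz

fs/2 = 6.5 kHz.
18.9 kHz mod fs = 5.9 kHz.
5.9 kHz ≤ fs/2 = 6.5 kHz, appears at 5.9 kHz.
30.2 kHz mod fs = 4.2 kHz.
4.2 kHz ≤ fs/2 = 6.5 kHz, appears at 4.2 kHz.
24.5 kHz mod fs = 11.5 kHz.
11.5 kHz > fs/2 = 6.5 kHz, folds to fs − 11.5 kHz = 1.5 kHz.
26.6 kHz mod fs = 0.6 kHz.
0.6 kHz ≤ fs/2 = 6.5 kHz, appears at 0.6 kHz.
43.2 kHz mod fs = 4.2 kHz.
4.2 kHz ≤ fs/2 = 6.5 kHz, appears at 4.2 kHz.
30.2 kHz and 43.2 kHz both map to 4.2 kHz.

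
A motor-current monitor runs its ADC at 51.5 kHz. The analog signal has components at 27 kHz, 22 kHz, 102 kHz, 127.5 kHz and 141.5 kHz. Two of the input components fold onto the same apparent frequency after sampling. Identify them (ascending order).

fs/2 = 25.75 kHz.
27 kHz > fs/2 = 25.75 kHz, folds to fs − 27 kHz = 24.5 kHz.
22 kHz ≤ fs/2 = 25.75 kHz, passes unchanged.
102 kHz mod fs = 50.5 kHz.
50.5 kHz > fs/2 = 25.75 kHz, folds to fs − 50.5 kHz = 1 kHz.
127.5 kHz mod fs = 24.5 kHz.
24.5 kHz ≤ fs/2 = 25.75 kHz, appears at 24.5 kHz.
141.5 kHz mod fs = 38.5 kHz.
38.5 kHz > fs/2 = 25.75 kHz, folds to fs − 38.5 kHz = 13 kHz.
27 kHz and 127.5 kHz both map to 24.5 kHz.

27 kHz, 127.5 kHz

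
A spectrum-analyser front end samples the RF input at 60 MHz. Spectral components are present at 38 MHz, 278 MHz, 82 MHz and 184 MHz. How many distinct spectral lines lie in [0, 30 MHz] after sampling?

fs/2 = 30 MHz.
38 MHz > fs/2 = 30 MHz, folds to fs − 38 MHz = 22 MHz.
278 MHz mod fs = 38 MHz.
38 MHz > fs/2 = 30 MHz, folds to fs − 38 MHz = 22 MHz.
82 MHz mod fs = 22 MHz.
22 MHz ≤ fs/2 = 30 MHz, appears at 22 MHz.
184 MHz mod fs = 4 MHz.
4 MHz ≤ fs/2 = 30 MHz, appears at 4 MHz.
Distinct values: {4 MHz, 22 MHz} → 2.

2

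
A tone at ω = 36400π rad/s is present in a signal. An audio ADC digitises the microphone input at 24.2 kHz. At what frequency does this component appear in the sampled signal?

ω = 36400π rad/s → f = ω/(2π) = 18200 Hz = 18.2 kHz.
18.2 kHz > fs/2 = 12.1 kHz, folds to fs − 18.2 kHz = 6 kHz.

6 kHz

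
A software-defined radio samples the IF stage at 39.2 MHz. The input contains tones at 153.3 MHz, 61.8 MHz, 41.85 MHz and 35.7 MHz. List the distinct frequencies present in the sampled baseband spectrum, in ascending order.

fs/2 = 19.6 MHz.
153.3 MHz mod fs = 35.7 MHz.
35.7 MHz > fs/2 = 19.6 MHz, folds to fs − 35.7 MHz = 3.5 MHz.
61.8 MHz mod fs = 22.6 MHz.
22.6 MHz > fs/2 = 19.6 MHz, folds to fs − 22.6 MHz = 16.6 MHz.
41.85 MHz mod fs = 2.65 MHz.
2.65 MHz ≤ fs/2 = 19.6 MHz, appears at 2.65 MHz.
35.7 MHz > fs/2 = 19.6 MHz, folds to fs − 35.7 MHz = 3.5 MHz.
Distinct values: {2.65 MHz, 3.5 MHz, 16.6 MHz}.

2.65 MHz, 3.5 MHz, 16.6 MHz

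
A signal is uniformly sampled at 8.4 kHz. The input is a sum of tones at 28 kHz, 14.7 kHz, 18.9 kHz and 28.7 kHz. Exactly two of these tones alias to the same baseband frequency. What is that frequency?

2.1 kHz

fs/2 = 4.2 kHz.
28 kHz mod fs = 2.8 kHz.
2.8 kHz ≤ fs/2 = 4.2 kHz, appears at 2.8 kHz.
14.7 kHz mod fs = 6.3 kHz.
6.3 kHz > fs/2 = 4.2 kHz, folds to fs − 6.3 kHz = 2.1 kHz.
18.9 kHz mod fs = 2.1 kHz.
2.1 kHz ≤ fs/2 = 4.2 kHz, appears at 2.1 kHz.
28.7 kHz mod fs = 3.5 kHz.
3.5 kHz ≤ fs/2 = 4.2 kHz, appears at 3.5 kHz.
14.7 kHz and 18.9 kHz both map to 2.1 kHz.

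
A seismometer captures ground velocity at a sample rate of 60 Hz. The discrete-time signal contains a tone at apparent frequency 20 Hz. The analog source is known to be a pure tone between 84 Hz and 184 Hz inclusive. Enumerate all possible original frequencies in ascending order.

Frequencies that alias to 20 Hz are k·fs ± 20 Hz for integer k ≥ 0.
k=0: 20 Hz.
k=1: 40 Hz, 80 Hz.
k=2: 100 Hz, 140 Hz.
k=3: 160 Hz, 200 Hz.
k=4: 220 Hz, 260 Hz.
Within [84 Hz, 184 Hz]: 100 Hz, 140 Hz, 160 Hz.

100 Hz, 140 Hz, 160 Hz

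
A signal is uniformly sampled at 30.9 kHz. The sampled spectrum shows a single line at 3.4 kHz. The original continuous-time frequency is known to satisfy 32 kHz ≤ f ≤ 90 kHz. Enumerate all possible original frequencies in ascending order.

Frequencies that alias to 3.4 kHz are k·fs ± 3.4 kHz for integer k ≥ 0.
k=0: 3.4 kHz.
k=1: 27.5 kHz, 34.3 kHz.
k=2: 58.4 kHz, 65.2 kHz.
k=3: 89.3 kHz, 96.1 kHz.
k=4: 120.2 kHz, 127 kHz.
Within [32 kHz, 90 kHz]: 34.3 kHz, 58.4 kHz, 65.2 kHz, 89.3 kHz.

34.3 kHz, 58.4 kHz, 65.2 kHz, 89.3 kHz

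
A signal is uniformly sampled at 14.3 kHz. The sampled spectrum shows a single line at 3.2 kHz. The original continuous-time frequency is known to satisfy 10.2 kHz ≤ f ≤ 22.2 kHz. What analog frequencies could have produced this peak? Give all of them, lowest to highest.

11.1 kHz, 17.5 kHz

Frequencies that alias to 3.2 kHz are k·fs ± 3.2 kHz for integer k ≥ 0.
k=0: 3.2 kHz.
k=1: 11.1 kHz, 17.5 kHz.
k=2: 25.4 kHz, 31.8 kHz.
Within [10.2 kHz, 22.2 kHz]: 11.1 kHz, 17.5 kHz.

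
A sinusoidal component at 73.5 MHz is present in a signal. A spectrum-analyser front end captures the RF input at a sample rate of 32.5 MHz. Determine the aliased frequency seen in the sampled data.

8.5 MHz

73.5 MHz mod fs = 8.5 MHz.
8.5 MHz ≤ fs/2 = 16.25 MHz, appears at 8.5 MHz.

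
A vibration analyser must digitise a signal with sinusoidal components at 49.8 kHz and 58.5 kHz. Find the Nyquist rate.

117 kHz

Highest-frequency component: 58.5 kHz.
Nyquist rate = 2 × 58.5 kHz = 117 kHz.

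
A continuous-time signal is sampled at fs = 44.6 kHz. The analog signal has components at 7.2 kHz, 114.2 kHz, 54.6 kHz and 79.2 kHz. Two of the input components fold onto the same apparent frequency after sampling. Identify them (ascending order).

fs/2 = 22.3 kHz.
7.2 kHz ≤ fs/2 = 22.3 kHz, passes unchanged.
114.2 kHz mod fs = 25 kHz.
25 kHz > fs/2 = 22.3 kHz, folds to fs − 25 kHz = 19.6 kHz.
54.6 kHz mod fs = 10 kHz.
10 kHz ≤ fs/2 = 22.3 kHz, appears at 10 kHz.
79.2 kHz mod fs = 34.6 kHz.
34.6 kHz > fs/2 = 22.3 kHz, folds to fs − 34.6 kHz = 10 kHz.
54.6 kHz and 79.2 kHz both map to 10 kHz.

54.6 kHz, 79.2 kHz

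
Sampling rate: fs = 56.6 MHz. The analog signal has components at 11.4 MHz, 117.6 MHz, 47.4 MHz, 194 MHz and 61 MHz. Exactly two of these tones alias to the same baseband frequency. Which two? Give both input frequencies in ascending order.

61 MHz, 117.6 MHz

fs/2 = 28.3 MHz.
11.4 MHz ≤ fs/2 = 28.3 MHz, passes unchanged.
117.6 MHz mod fs = 4.4 MHz.
4.4 MHz ≤ fs/2 = 28.3 MHz, appears at 4.4 MHz.
47.4 MHz > fs/2 = 28.3 MHz, folds to fs − 47.4 MHz = 9.2 MHz.
194 MHz mod fs = 24.2 MHz.
24.2 MHz ≤ fs/2 = 28.3 MHz, appears at 24.2 MHz.
61 MHz mod fs = 4.4 MHz.
4.4 MHz ≤ fs/2 = 28.3 MHz, appears at 4.4 MHz.
61 MHz and 117.6 MHz both map to 4.4 MHz.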